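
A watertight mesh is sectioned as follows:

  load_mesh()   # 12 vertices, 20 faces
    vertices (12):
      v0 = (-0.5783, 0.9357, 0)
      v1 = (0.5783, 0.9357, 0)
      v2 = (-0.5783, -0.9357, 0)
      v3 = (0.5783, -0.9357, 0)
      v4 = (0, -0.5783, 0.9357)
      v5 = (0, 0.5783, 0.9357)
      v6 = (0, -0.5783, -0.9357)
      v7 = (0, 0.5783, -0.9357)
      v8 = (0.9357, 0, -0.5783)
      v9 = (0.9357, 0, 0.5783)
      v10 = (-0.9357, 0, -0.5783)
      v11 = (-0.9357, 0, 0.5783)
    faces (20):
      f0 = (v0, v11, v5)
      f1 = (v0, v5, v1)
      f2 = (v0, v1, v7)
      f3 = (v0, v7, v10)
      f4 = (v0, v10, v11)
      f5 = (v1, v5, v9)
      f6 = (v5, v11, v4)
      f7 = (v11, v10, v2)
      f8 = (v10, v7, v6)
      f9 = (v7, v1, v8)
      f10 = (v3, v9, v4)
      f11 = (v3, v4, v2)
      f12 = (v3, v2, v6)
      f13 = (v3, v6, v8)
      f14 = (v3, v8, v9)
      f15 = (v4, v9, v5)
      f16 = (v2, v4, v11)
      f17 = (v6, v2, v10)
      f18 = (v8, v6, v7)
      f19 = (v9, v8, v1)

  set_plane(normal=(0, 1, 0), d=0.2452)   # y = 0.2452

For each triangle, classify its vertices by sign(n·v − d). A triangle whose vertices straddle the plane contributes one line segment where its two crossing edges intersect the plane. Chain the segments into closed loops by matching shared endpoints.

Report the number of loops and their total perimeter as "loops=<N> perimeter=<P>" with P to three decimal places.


Straddling triangles (10 of 20):
  (v0,v11,v5) [+-+] → (-0.842043, 0.2452, 0.426757)–(-0.538962, 0.2452, 0.729838)  len=0.4286
  (v0,v7,v10) [++-] → (-0.538962, 0.2452, -0.729838)–(-0.842043, 0.2452, -0.426757)  len=0.4286
  (v0,v10,v11) [+--] → (-0.842043, 0.2452, -0.426757)–(-0.842043, 0.2452, 0.426757)  len=0.8535
  (v1,v5,v9) [++-] → (0.538962, 0.2452, 0.729838)–(0.842043, 0.2452, 0.426757)  len=0.4286
  (v5,v11,v4) [+--] → (-0.538962, 0.2452, 0.729838)–(0, 0.2452, 0.9357)  len=0.5769
  (v10,v7,v6) [-+-] → (-0.538962, 0.2452, -0.729838)–(0, 0.2452, -0.9357)  len=0.5769
  (v7,v1,v8) [++-] → (0.842043, 0.2452, -0.426757)–(0.538962, 0.2452, -0.729838)  len=0.4286
  (v4,v9,v5) [--+] → (0.538962, 0.2452, 0.729838)–(0, 0.2452, 0.9357)  len=0.5769
  (v8,v6,v7) [--+] → (0, 0.2452, -0.9357)–(0.538962, 0.2452, -0.729838)  len=0.5769
  (v9,v8,v1) [--+] → (0.842043, 0.2452, -0.426757)–(0.842043, 0.2452, 0.426757)  len=0.8535

Chained into 1 loop(s):
  loop 1: 10 segments, perimeter = 5.7293
Total perimeter = 5.729

loops=1 perimeter=5.729


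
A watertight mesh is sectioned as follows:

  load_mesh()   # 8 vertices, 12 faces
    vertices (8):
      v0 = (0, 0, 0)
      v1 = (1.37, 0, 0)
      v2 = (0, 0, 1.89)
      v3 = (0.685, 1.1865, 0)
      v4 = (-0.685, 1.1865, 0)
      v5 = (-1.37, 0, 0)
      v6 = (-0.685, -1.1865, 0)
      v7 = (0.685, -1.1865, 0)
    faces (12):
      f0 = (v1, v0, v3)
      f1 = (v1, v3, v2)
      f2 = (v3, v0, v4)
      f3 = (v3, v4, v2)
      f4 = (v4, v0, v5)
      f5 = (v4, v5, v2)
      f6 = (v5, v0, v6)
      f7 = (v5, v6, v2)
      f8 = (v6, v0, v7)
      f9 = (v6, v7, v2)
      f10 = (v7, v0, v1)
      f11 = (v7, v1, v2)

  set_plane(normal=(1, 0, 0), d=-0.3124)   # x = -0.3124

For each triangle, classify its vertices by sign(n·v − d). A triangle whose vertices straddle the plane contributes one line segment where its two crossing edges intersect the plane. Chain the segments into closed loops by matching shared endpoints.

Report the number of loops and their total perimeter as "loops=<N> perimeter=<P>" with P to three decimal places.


loops=1 perimeter=6.184

Straddling triangles (8 of 12):
  (v3,v0,v4) [++-] → (-0.3124, 0.541113, 0)–(-0.3124, 1.1865, 0)  len=0.6454
  (v3,v4,v2) [+-+] → (-0.3124, 1.1865, 0)–(-0.3124, 0.541113, 1.02805)  len=1.2138
  (v4,v0,v5) [-+-] → (-0.3124, 0.541113, 0)–(-0.3124, 0, 0)  len=0.5411
  (v4,v5,v2) [--+] → (-0.3124, 0, 1.45902)–(-0.3124, 0.541113, 1.02805)  len=0.6918
  (v5,v0,v6) [-+-] → (-0.3124, 0, 0)–(-0.3124, -0.541113, 0)  len=0.5411
  (v5,v6,v2) [--+] → (-0.3124, -0.541113, 1.02805)–(-0.3124, 0, 1.45902)  len=0.6918
  (v6,v0,v7) [-++] → (-0.3124, -0.541113, 0)–(-0.3124, -1.1865, 0)  len=0.6454
  (v6,v7,v2) [-++] → (-0.3124, -1.1865, 0)–(-0.3124, -0.541113, 1.02805)  len=1.2138

Chained into 1 loop(s):
  loop 1: 8 segments, perimeter = 6.1842
Total perimeter = 6.184


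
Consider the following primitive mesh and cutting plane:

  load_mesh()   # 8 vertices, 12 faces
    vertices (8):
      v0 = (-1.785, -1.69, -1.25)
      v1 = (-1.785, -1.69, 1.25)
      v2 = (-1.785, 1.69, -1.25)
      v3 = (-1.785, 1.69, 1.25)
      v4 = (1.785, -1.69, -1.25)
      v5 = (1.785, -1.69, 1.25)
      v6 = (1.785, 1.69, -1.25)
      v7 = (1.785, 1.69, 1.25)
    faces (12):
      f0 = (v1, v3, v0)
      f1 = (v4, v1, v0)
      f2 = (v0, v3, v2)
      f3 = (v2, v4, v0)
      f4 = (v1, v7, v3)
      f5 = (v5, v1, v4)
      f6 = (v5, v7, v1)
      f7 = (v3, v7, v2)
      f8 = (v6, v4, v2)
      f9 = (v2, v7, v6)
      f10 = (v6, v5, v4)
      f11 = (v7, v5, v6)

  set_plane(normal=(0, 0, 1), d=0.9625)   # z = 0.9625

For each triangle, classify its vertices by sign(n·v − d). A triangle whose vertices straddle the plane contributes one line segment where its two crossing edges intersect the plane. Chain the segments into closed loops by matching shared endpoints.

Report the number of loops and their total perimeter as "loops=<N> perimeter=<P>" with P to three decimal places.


Straddling triangles (8 of 12):
  (v1,v3,v0) [++-] → (-1.785, 1.3013, 0.9625)–(-1.785, -1.69, 0.9625)  len=2.9913
  (v4,v1,v0) [-+-] → (-1.37445, -1.69, 0.9625)–(-1.785, -1.69, 0.9625)  len=0.4105
  (v0,v3,v2) [-+-] → (-1.785, 1.3013, 0.9625)–(-1.785, 1.69, 0.9625)  len=0.3887
  (v5,v1,v4) [++-] → (-1.37445, -1.69, 0.9625)–(1.785, -1.69, 0.9625)  len=3.1594
  (v3,v7,v2) [++-] → (1.37445, 1.69, 0.9625)–(-1.785, 1.69, 0.9625)  len=3.1594
  (v2,v7,v6) [-+-] → (1.37445, 1.69, 0.9625)–(1.785, 1.69, 0.9625)  len=0.4105
  (v6,v5,v4) [-+-] → (1.785, -1.3013, 0.9625)–(1.785, -1.69, 0.9625)  len=0.3887
  (v7,v5,v6) [++-] → (1.785, -1.3013, 0.9625)–(1.785, 1.69, 0.9625)  len=2.9913

Chained into 1 loop(s):
  loop 1: 8 segments, perimeter = 13.9000
Total perimeter = 13.900

loops=1 perimeter=13.900


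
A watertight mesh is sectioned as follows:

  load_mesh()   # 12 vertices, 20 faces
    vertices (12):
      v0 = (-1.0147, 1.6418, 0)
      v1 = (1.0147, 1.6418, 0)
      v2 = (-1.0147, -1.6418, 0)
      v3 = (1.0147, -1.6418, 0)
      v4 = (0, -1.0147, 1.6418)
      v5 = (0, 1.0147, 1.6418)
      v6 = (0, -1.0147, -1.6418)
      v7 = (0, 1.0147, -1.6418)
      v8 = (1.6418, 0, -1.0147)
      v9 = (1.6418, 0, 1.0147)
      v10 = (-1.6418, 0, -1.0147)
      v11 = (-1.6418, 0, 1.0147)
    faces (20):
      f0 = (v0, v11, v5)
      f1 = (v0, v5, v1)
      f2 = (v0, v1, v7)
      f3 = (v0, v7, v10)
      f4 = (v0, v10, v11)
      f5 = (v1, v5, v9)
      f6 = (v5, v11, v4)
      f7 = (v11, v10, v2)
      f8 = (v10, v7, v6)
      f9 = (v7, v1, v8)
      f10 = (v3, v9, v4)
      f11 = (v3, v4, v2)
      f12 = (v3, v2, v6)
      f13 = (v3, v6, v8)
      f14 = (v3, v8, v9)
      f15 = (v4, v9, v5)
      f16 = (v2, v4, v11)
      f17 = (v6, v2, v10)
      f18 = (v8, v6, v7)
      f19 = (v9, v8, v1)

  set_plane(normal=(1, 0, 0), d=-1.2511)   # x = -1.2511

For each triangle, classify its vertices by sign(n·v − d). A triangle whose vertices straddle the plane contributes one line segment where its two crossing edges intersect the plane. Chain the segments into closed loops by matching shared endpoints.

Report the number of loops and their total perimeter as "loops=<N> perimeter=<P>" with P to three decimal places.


loops=1 perimeter=6.916

Straddling triangles (8 of 20):
  (v0,v11,v5) [+-+] → (-1.2511, 1.02289, 0.382515)–(-1.2511, 0.241469, 1.16393)  len=1.1051
  (v0,v7,v10) [++-] → (-1.2511, 0.241469, -1.16393)–(-1.2511, 1.02289, -0.382515)  len=1.1051
  (v0,v10,v11) [+--] → (-1.2511, 1.02289, -0.382515)–(-1.2511, 1.02289, 0.382515)  len=0.7650
  (v5,v11,v4) [+-+] → (-1.2511, 0.241469, 1.16393)–(-1.2511, -0.241469, 1.16393)  len=0.4829
  (v11,v10,v2) [--+] → (-1.2511, -1.02289, -0.382515)–(-1.2511, -1.02289, 0.382515)  len=0.7650
  (v10,v7,v6) [-++] → (-1.2511, 0.241469, -1.16393)–(-1.2511, -0.241469, -1.16393)  len=0.4829
  (v2,v4,v11) [++-] → (-1.2511, -0.241469, 1.16393)–(-1.2511, -1.02289, 0.382515)  len=1.1051
  (v6,v2,v10) [++-] → (-1.2511, -1.02289, -0.382515)–(-1.2511, -0.241469, -1.16393)  len=1.1051

Chained into 1 loop(s):
  loop 1: 8 segments, perimeter = 6.9163
Total perimeter = 6.916


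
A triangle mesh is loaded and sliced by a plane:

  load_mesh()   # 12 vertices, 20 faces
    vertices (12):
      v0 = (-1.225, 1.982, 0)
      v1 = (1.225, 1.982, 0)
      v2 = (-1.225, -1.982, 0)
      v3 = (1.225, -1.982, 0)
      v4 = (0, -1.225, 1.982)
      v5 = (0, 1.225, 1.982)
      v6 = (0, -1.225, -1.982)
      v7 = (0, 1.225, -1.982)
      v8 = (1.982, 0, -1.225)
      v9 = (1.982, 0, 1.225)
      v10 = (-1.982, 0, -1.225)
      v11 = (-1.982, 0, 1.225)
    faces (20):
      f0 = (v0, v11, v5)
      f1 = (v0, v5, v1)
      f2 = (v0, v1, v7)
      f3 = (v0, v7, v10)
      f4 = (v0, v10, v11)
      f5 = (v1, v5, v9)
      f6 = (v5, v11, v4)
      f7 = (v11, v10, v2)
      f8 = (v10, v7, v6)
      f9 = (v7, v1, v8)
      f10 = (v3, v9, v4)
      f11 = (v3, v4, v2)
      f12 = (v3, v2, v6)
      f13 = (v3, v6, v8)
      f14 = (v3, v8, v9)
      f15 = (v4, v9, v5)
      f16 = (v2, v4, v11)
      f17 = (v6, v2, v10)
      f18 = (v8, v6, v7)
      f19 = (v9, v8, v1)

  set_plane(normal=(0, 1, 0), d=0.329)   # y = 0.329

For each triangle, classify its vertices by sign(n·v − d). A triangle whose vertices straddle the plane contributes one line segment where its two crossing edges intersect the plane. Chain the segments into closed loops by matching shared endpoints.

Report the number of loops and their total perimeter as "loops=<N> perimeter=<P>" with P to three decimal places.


Straddling triangles (10 of 20):
  (v0,v11,v5) [+-+] → (-1.85634, 0.329, 1.02166)–(-1.44969, 0.329, 1.42831)  len=0.5751
  (v0,v7,v10) [++-] → (-1.44969, 0.329, -1.42831)–(-1.85634, 0.329, -1.02166)  len=0.5751
  (v0,v10,v11) [+--] → (-1.85634, 0.329, -1.02166)–(-1.85634, 0.329, 1.02166)  len=2.0433
  (v1,v5,v9) [++-] → (1.44969, 0.329, 1.42831)–(1.85634, 0.329, 1.02166)  len=0.5751
  (v5,v11,v4) [+--] → (-1.44969, 0.329, 1.42831)–(0, 0.329, 1.982)  len=1.5518
  (v10,v7,v6) [-+-] → (-1.44969, 0.329, -1.42831)–(0, 0.329, -1.982)  len=1.5518
  (v7,v1,v8) [++-] → (1.85634, 0.329, -1.02166)–(1.44969, 0.329, -1.42831)  len=0.5751
  (v4,v9,v5) [--+] → (1.44969, 0.329, 1.42831)–(0, 0.329, 1.982)  len=1.5518
  (v8,v6,v7) [--+] → (0, 0.329, -1.982)–(1.44969, 0.329, -1.42831)  len=1.5518
  (v9,v8,v1) [--+] → (1.85634, 0.329, -1.02166)–(1.85634, 0.329, 1.02166)  len=2.0433

Chained into 1 loop(s):
  loop 1: 10 segments, perimeter = 12.5943
Total perimeter = 12.594

loops=1 perimeter=12.594


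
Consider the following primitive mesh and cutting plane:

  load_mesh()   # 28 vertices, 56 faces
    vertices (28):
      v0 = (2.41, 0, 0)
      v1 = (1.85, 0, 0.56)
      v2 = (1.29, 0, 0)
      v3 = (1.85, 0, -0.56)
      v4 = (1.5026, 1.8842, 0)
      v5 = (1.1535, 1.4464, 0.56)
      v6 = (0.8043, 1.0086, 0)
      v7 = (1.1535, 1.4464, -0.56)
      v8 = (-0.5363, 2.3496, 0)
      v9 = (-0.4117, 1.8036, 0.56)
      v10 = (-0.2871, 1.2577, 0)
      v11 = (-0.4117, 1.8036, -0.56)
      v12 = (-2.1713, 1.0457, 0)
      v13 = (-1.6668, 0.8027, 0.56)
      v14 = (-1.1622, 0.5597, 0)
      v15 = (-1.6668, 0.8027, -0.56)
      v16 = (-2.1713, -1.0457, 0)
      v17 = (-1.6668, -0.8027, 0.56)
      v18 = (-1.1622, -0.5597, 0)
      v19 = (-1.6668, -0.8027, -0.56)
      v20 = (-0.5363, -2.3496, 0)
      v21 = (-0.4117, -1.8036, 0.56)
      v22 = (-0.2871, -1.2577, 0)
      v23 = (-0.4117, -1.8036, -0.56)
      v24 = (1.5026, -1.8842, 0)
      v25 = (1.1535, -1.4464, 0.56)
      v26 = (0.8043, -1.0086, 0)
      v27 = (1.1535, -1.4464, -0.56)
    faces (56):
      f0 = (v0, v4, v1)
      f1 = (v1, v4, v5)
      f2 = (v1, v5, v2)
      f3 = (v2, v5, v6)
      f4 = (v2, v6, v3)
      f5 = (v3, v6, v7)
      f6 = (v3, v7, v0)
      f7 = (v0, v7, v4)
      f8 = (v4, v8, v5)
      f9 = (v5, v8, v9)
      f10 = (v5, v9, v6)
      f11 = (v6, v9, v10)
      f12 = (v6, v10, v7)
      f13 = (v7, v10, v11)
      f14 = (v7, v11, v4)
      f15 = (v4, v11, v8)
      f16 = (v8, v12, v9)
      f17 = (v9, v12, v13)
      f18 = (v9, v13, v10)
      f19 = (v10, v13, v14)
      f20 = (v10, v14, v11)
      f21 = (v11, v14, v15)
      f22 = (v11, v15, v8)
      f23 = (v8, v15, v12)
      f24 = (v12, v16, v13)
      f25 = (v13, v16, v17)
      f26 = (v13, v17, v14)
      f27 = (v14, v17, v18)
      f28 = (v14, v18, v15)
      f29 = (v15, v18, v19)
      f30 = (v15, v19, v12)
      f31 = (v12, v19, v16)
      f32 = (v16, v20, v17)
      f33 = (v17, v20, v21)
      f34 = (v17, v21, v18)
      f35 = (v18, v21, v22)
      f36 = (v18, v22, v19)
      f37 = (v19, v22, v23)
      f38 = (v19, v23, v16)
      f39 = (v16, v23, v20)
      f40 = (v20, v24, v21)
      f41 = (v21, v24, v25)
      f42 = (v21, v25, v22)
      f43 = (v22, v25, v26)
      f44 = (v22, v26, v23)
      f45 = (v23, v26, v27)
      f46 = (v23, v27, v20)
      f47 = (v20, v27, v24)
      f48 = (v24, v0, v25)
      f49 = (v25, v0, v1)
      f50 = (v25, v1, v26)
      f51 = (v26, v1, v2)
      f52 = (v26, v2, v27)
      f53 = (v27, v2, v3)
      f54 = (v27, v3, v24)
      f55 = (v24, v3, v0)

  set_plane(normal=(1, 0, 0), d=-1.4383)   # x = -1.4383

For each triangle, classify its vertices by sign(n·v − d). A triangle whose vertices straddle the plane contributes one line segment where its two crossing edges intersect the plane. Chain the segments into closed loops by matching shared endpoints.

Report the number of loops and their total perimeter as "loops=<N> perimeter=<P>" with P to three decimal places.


Straddling triangles (18 of 56):
  (v8,v12,v9) [+-+] → (-1.4383, 1.63026, 0)–(-1.4383, 1.36142, 0.23328)  len=0.3559
  (v9,v12,v13) [+--] → (-1.4383, 1.36142, 0.23328)–(-1.4383, 0.984921, 0.56)  len=0.4985
  (v9,v13,v10) [+-+] → (-1.4383, 0.984921, 0.56)–(-1.4383, 0.878055, 0.467255)  len=0.1415
  (v10,v13,v14) [+-+] → (-1.4383, 0.878055, 0.467255)–(-1.4383, 0.692661, 0.306413)  len=0.2454
  (v11,v14,v15) [++-] → (-1.4383, 0.692661, -0.306413)–(-1.4383, 0.984921, -0.56)  len=0.3869
  (v11,v15,v8) [+-+] → (-1.4383, 0.984921, -0.56)–(-1.4383, 1.11536, -0.446811)  len=0.1727
  (v8,v15,v12) [+--] → (-1.4383, 1.11536, -0.446811)–(-1.4383, 1.63026, 0)  len=0.6817
  (v13,v17,v14) [--+] → (-1.4383, -0.185759, 0.306413)–(-1.4383, 0.692661, 0.306413)  len=0.8784
  (v14,v17,v18) [+-+] → (-1.4383, -0.185759, 0.306413)–(-1.4383, -0.692661, 0.306413)  len=0.5069
  (v14,v18,v15) [++-] → (-1.4383, 0.185759, -0.306413)–(-1.4383, 0.692661, -0.306413)  len=0.5069
  (v15,v18,v19) [-+-] → (-1.4383, 0.185759, -0.306413)–(-1.4383, -0.692661, -0.306413)  len=0.8784
  (v16,v20,v17) [-+-] → (-1.4383, -1.63026, 0)–(-1.4383, -1.11536, 0.446811)  len=0.6817
  (v17,v20,v21) [-++] → (-1.4383, -1.11536, 0.446811)–(-1.4383, -0.984921, 0.56)  len=0.1727
  (v17,v21,v18) [-++] → (-1.4383, -0.984921, 0.56)–(-1.4383, -0.692661, 0.306413)  len=0.3869
  (v18,v22,v19) [++-] → (-1.4383, -0.878055, -0.467255)–(-1.4383, -0.692661, -0.306413)  len=0.2454
  (v19,v22,v23) [-++] → (-1.4383, -0.878055, -0.467255)–(-1.4383, -0.984921, -0.56)  len=0.1415
  (v19,v23,v16) [-+-] → (-1.4383, -0.984921, -0.56)–(-1.4383, -1.36142, -0.23328)  len=0.4985
  (v16,v23,v20) [-++] → (-1.4383, -1.36142, -0.23328)–(-1.4383, -1.63026, 0)  len=0.3559

Chained into 1 loop(s):
  loop 1: 18 segments, perimeter = 7.7362
Total perimeter = 7.736

loops=1 perimeter=7.736


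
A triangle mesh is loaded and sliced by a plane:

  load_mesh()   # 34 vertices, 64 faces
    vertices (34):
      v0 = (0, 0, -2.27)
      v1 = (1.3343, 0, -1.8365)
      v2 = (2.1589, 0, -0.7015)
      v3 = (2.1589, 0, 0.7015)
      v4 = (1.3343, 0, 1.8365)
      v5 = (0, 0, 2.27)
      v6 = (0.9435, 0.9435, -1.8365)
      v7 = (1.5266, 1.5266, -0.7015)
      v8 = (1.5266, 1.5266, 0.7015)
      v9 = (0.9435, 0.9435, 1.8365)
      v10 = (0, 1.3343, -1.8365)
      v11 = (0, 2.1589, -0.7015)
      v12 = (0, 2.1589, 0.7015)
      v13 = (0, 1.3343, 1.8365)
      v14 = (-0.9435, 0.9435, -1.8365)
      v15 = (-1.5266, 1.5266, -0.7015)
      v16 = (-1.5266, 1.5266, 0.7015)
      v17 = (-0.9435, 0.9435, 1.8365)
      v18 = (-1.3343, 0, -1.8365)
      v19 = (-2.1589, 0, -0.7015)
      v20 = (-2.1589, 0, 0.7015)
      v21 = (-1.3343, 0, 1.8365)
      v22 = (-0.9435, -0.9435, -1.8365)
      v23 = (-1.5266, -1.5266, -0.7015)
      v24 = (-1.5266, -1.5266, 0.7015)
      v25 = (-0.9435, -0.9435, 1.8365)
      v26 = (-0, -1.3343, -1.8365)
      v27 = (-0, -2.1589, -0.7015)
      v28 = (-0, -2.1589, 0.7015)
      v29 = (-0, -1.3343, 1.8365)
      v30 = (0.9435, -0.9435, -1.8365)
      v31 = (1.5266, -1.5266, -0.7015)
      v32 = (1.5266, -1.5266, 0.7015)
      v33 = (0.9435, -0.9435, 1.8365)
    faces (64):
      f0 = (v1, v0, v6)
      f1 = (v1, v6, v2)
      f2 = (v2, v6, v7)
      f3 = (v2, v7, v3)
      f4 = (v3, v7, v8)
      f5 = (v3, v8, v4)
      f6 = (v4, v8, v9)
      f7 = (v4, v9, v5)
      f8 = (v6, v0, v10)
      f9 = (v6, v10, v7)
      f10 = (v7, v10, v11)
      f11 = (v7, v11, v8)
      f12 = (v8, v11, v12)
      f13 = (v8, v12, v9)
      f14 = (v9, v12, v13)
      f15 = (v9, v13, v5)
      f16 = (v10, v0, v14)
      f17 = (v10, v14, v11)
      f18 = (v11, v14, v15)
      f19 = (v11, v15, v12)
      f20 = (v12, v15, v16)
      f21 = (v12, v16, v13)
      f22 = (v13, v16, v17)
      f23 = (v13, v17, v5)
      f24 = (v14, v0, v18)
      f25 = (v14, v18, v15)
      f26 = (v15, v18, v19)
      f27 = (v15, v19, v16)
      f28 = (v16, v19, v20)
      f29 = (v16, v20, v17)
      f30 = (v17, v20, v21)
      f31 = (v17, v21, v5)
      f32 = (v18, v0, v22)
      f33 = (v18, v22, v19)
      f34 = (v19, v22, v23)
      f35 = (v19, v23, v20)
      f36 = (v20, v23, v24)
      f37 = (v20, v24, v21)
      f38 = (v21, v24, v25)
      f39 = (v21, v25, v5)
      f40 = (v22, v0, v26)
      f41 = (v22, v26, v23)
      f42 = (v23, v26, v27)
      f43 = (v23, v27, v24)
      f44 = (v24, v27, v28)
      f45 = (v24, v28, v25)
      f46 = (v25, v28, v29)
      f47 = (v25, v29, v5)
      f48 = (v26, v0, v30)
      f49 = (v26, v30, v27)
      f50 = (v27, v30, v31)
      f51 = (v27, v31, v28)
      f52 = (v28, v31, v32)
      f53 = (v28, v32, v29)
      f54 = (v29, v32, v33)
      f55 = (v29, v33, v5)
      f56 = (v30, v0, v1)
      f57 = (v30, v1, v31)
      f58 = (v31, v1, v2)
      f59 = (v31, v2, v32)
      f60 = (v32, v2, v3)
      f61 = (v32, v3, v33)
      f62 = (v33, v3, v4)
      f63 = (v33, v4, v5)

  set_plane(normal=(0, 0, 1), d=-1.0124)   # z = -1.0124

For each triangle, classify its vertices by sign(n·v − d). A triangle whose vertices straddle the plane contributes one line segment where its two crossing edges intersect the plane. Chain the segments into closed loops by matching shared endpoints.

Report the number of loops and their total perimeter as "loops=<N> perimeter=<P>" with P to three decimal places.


Straddling triangles (16 of 64):
  (v1,v6,v2) [--+] → (1.82598, 0.258444, -1.0124)–(1.93302, 0, -1.0124)  len=0.2797
  (v2,v6,v7) [+-+] → (1.82598, 0.258444, -1.0124)–(1.36688, 1.36688, -1.0124)  len=1.1997
  (v6,v10,v7) [--+] → (1.10843, 1.47393, -1.0124)–(1.36688, 1.36688, -1.0124)  len=0.2797
  (v7,v10,v11) [+-+] → (1.10843, 1.47393, -1.0124)–(0, 1.93302, -1.0124)  len=1.1997
  (v10,v14,v11) [--+] → (-0.258444, 1.82598, -1.0124)–(0, 1.93302, -1.0124)  len=0.2797
  (v11,v14,v15) [+-+] → (-0.258444, 1.82598, -1.0124)–(-1.36688, 1.36688, -1.0124)  len=1.1997
  (v14,v18,v15) [--+] → (-1.47393, 1.10843, -1.0124)–(-1.36688, 1.36688, -1.0124)  len=0.2797
  (v15,v18,v19) [+-+] → (-1.47393, 1.10843, -1.0124)–(-1.93302, 0, -1.0124)  len=1.1997
  (v18,v22,v19) [--+] → (-1.82598, -0.258444, -1.0124)–(-1.93302, 0, -1.0124)  len=0.2797
  (v19,v22,v23) [+-+] → (-1.82598, -0.258444, -1.0124)–(-1.36688, -1.36688, -1.0124)  len=1.1997
  (v22,v26,v23) [--+] → (-1.10843, -1.47393, -1.0124)–(-1.36688, -1.36688, -1.0124)  len=0.2797
  (v23,v26,v27) [+-+] → (-1.10843, -1.47393, -1.0124)–(0, -1.93302, -1.0124)  len=1.1997
  (v26,v30,v27) [--+] → (0.258444, -1.82598, -1.0124)–(0, -1.93302, -1.0124)  len=0.2797
  (v27,v30,v31) [+-+] → (0.258444, -1.82598, -1.0124)–(1.36688, -1.36688, -1.0124)  len=1.1997
  (v30,v1,v31) [--+] → (1.47393, -1.10843, -1.0124)–(1.36688, -1.36688, -1.0124)  len=0.2797
  (v31,v1,v2) [+-+] → (1.47393, -1.10843, -1.0124)–(1.93302, 0, -1.0124)  len=1.1997

Chained into 1 loop(s):
  loop 1: 16 segments, perimeter = 11.8359
Total perimeter = 11.836

loops=1 perimeter=11.836


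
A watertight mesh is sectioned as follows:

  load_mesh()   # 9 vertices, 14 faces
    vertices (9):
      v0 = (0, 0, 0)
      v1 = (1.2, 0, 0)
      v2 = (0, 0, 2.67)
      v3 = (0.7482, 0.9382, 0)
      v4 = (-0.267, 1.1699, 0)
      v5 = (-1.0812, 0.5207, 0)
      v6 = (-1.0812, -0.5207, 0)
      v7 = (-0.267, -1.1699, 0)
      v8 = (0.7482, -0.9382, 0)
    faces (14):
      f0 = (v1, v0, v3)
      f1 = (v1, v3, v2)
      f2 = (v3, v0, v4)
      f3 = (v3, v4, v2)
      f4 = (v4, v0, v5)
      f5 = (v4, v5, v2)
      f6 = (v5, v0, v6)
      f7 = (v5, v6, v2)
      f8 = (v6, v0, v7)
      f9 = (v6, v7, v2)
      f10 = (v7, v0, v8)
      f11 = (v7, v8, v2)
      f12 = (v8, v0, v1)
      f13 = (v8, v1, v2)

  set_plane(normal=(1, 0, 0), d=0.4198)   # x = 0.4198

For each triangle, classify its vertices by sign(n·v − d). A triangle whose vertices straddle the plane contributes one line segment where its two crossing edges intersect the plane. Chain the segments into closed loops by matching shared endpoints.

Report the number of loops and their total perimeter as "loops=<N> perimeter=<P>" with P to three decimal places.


Straddling triangles (8 of 14):
  (v1,v0,v3) [+-+] → (0.4198, 0, 0)–(0.4198, 0.526405, 0)  len=0.5264
  (v1,v3,v2) [++-] → (0.4198, 0.526405, 1.17192)–(0.4198, 0, 1.73595)  len=0.7715
  (v3,v0,v4) [+--] → (0.4198, 0.526405, 0)–(0.4198, 1.01315, 0)  len=0.4867
  (v3,v4,v2) [+--] → (0.4198, 1.01315, 0)–(0.4198, 0.526405, 1.17192)  len=1.2690
  (v7,v0,v8) [--+] → (0.4198, -0.526405, 0)–(0.4198, -1.01315, 0)  len=0.4867
  (v7,v8,v2) [-+-] → (0.4198, -1.01315, 0)–(0.4198, -0.526405, 1.17192)  len=1.2690
  (v8,v0,v1) [+-+] → (0.4198, -0.526405, 0)–(0.4198, 0, 0)  len=0.5264
  (v8,v1,v2) [++-] → (0.4198, 0, 1.73595)–(0.4198, -0.526405, 1.17192)  len=0.7715

Chained into 1 loop(s):
  loop 1: 8 segments, perimeter = 6.1073
Total perimeter = 6.107

loops=1 perimeter=6.107


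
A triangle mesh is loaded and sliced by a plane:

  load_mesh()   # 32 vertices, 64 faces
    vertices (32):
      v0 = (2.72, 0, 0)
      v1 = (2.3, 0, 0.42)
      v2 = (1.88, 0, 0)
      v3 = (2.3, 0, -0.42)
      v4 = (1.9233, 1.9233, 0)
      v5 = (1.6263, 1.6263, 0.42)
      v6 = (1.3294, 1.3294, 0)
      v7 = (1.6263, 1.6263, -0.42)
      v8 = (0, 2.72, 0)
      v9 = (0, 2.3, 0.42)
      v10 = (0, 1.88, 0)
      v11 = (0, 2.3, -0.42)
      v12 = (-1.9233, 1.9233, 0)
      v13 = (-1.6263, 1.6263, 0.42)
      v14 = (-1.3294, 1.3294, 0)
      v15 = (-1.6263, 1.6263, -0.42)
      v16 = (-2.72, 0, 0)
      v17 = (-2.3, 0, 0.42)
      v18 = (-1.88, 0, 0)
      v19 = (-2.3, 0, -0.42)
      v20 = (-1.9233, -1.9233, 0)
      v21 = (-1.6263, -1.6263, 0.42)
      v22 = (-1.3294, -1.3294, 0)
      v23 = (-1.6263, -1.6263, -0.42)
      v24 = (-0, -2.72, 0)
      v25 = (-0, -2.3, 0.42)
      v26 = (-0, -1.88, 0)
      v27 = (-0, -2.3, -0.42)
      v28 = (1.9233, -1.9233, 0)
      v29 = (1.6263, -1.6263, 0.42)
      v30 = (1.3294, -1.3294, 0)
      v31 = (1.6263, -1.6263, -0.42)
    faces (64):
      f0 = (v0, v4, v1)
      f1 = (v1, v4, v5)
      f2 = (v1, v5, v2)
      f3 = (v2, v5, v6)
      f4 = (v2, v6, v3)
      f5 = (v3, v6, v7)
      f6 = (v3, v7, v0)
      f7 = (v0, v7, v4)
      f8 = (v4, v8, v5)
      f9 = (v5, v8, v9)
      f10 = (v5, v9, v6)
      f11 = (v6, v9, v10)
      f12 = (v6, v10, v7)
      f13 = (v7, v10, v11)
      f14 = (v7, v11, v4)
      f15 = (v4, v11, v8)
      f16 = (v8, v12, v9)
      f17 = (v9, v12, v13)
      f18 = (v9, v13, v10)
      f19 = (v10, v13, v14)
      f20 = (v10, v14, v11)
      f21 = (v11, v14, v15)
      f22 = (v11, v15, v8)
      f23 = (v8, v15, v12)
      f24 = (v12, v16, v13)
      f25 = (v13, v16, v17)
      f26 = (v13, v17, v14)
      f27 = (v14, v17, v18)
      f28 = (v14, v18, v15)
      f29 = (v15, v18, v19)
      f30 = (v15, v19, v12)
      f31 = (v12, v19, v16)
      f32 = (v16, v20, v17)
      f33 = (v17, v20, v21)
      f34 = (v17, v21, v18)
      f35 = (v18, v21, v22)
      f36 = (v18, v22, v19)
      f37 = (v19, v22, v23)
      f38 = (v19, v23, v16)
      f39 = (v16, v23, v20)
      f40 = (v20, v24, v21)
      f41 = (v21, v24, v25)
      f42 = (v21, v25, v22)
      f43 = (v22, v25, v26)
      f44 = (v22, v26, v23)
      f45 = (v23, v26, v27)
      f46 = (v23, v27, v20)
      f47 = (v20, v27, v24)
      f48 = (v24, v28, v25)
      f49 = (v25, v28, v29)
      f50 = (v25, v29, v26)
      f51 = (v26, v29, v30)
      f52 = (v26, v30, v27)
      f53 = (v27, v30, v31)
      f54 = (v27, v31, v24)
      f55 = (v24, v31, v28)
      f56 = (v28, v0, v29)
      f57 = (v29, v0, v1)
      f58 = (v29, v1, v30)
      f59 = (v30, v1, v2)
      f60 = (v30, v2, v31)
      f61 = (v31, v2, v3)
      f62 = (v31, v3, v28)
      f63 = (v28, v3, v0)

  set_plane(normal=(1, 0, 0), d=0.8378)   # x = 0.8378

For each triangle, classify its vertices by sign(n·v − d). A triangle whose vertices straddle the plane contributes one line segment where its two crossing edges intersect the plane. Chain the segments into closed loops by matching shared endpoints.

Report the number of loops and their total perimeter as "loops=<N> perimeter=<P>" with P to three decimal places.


loops=2 perimeter=4.752

Straddling triangles (16 of 64):
  (v4,v8,v5) [+-+] → (0.8378, 2.37295, 0)–(0.8378, 2.15657, 0.216366)  len=0.3060
  (v5,v8,v9) [+--] → (0.8378, 2.15657, 0.216366)–(0.8378, 1.95294, 0.42)  len=0.2880
  (v5,v9,v6) [+-+] → (0.8378, 1.95294, 0.42)–(0.8378, 1.68832, 0.155312)  len=0.3743
  (v6,v9,v10) [+--] → (0.8378, 1.68832, 0.155312)–(0.8378, 1.53301, 0)  len=0.2196
  (v6,v10,v7) [+-+] → (0.8378, 1.53301, 0)–(0.8378, 1.7493, -0.216366)  len=0.3059
  (v7,v10,v11) [+--] → (0.8378, 1.7493, -0.216366)–(0.8378, 1.95294, -0.42)  len=0.2880
  (v7,v11,v4) [+-+] → (0.8378, 1.95294, -0.42)–(0.8378, 2.13591, -0.237046)  len=0.2587
  (v4,v11,v8) [+--] → (0.8378, 2.13591, -0.237046)–(0.8378, 2.37295, 0)  len=0.3352
  (v24,v28,v25) [-+-] → (0.8378, -2.37295, 0)–(0.8378, -2.13591, 0.237046)  len=0.3352
  (v25,v28,v29) [-++] → (0.8378, -2.13591, 0.237046)–(0.8378, -1.95294, 0.42)  len=0.2587
  (v25,v29,v26) [-+-] → (0.8378, -1.95294, 0.42)–(0.8378, -1.7493, 0.216366)  len=0.2880
  (v26,v29,v30) [-++] → (0.8378, -1.7493, 0.216366)–(0.8378, -1.53301, 0)  len=0.3059
  (v26,v30,v27) [-+-] → (0.8378, -1.53301, 0)–(0.8378, -1.68832, -0.155312)  len=0.2196
  (v27,v30,v31) [-++] → (0.8378, -1.68832, -0.155312)–(0.8378, -1.95294, -0.42)  len=0.3743
  (v27,v31,v24) [-+-] → (0.8378, -1.95294, -0.42)–(0.8378, -2.15657, -0.216366)  len=0.2880
  (v24,v31,v28) [-++] → (0.8378, -2.15657, -0.216366)–(0.8378, -2.37295, 0)  len=0.3060

Chained into 2 loop(s):
  loop 1: 8 segments, perimeter = 2.3758
  loop 2: 8 segments, perimeter = 2.3758
Total perimeter = 4.752


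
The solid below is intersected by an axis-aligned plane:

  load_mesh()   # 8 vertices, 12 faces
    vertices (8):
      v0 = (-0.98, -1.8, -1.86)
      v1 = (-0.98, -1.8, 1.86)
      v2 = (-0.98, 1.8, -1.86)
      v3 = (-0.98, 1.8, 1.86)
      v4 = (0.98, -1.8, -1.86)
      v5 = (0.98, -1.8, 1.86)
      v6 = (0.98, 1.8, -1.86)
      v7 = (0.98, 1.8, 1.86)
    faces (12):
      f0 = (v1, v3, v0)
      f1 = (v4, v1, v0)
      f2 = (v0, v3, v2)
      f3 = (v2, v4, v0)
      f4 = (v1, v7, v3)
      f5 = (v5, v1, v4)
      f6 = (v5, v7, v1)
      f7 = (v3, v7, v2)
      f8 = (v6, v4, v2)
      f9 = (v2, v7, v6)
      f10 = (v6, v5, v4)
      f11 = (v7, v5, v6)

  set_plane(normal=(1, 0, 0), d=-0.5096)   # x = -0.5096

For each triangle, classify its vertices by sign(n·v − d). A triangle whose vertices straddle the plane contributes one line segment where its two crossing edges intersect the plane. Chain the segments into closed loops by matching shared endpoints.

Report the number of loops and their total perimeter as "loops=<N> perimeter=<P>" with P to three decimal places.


loops=1 perimeter=14.640

Straddling triangles (8 of 12):
  (v4,v1,v0) [+--] → (-0.5096, -1.8, 0.9672)–(-0.5096, -1.8, -1.86)  len=2.8272
  (v2,v4,v0) [-+-] → (-0.5096, 0.936, -1.86)–(-0.5096, -1.8, -1.86)  len=2.7360
  (v1,v7,v3) [-+-] → (-0.5096, -0.936, 1.86)–(-0.5096, 1.8, 1.86)  len=2.7360
  (v5,v1,v4) [+-+] → (-0.5096, -1.8, 1.86)–(-0.5096, -1.8, 0.9672)  len=0.8928
  (v5,v7,v1) [++-] → (-0.5096, -0.936, 1.86)–(-0.5096, -1.8, 1.86)  len=0.8640
  (v3,v7,v2) [-+-] → (-0.5096, 1.8, 1.86)–(-0.5096, 1.8, -0.9672)  len=2.8272
  (v6,v4,v2) [++-] → (-0.5096, 0.936, -1.86)–(-0.5096, 1.8, -1.86)  len=0.8640
  (v2,v7,v6) [-++] → (-0.5096, 1.8, -0.9672)–(-0.5096, 1.8, -1.86)  len=0.8928

Chained into 1 loop(s):
  loop 1: 8 segments, perimeter = 14.6400
Total perimeter = 14.640


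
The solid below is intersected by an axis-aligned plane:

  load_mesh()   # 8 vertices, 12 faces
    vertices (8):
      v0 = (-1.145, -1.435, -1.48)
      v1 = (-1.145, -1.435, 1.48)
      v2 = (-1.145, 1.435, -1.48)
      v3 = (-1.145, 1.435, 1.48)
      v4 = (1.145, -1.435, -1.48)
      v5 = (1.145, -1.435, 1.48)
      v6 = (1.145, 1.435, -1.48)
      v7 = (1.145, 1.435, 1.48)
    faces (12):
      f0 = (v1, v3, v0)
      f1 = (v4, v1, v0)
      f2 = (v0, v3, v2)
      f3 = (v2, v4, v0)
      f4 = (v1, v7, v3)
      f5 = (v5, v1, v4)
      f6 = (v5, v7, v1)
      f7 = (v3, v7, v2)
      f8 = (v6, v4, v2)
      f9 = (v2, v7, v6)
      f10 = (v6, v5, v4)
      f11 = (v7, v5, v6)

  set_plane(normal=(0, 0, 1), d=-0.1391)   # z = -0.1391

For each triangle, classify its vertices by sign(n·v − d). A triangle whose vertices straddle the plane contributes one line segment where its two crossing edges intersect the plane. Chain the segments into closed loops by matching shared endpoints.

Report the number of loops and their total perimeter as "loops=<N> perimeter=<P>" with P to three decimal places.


loops=1 perimeter=10.320

Straddling triangles (8 of 12):
  (v1,v3,v0) [++-] → (-1.145, -0.134871, -0.1391)–(-1.145, -1.435, -0.1391)  len=1.3001
  (v4,v1,v0) [-+-] → (0.107615, -1.435, -0.1391)–(-1.145, -1.435, -0.1391)  len=1.2526
  (v0,v3,v2) [-+-] → (-1.145, -0.134871, -0.1391)–(-1.145, 1.435, -0.1391)  len=1.5699
  (v5,v1,v4) [++-] → (0.107615, -1.435, -0.1391)–(1.145, -1.435, -0.1391)  len=1.0374
  (v3,v7,v2) [++-] → (-0.107615, 1.435, -0.1391)–(-1.145, 1.435, -0.1391)  len=1.0374
  (v2,v7,v6) [-+-] → (-0.107615, 1.435, -0.1391)–(1.145, 1.435, -0.1391)  len=1.2526
  (v6,v5,v4) [-+-] → (1.145, 0.134871, -0.1391)–(1.145, -1.435, -0.1391)  len=1.5699
  (v7,v5,v6) [++-] → (1.145, 0.134871, -0.1391)–(1.145, 1.435, -0.1391)  len=1.3001

Chained into 1 loop(s):
  loop 1: 8 segments, perimeter = 10.3200
Total perimeter = 10.320


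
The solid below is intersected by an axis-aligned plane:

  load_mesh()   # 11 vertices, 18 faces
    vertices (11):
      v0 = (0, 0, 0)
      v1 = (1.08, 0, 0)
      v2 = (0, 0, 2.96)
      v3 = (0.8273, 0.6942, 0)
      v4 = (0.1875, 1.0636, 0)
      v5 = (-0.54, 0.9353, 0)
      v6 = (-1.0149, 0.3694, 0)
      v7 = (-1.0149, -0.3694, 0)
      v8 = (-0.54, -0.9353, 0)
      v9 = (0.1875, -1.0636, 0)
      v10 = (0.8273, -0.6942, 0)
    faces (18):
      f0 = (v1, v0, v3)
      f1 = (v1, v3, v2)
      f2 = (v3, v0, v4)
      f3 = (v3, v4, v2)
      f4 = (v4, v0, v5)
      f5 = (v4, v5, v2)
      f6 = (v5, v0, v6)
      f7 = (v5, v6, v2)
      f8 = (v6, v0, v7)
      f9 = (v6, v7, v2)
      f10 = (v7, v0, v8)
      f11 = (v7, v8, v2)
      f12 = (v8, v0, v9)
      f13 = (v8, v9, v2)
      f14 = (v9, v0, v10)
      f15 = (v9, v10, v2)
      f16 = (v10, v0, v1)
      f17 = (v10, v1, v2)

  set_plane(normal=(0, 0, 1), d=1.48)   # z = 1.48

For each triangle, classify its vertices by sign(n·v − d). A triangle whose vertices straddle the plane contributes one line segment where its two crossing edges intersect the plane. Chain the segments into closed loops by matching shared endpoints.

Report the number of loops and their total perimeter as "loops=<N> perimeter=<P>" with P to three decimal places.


loops=1 perimeter=3.324

Straddling triangles (9 of 18):
  (v1,v3,v2) [--+] → (0.41365, 0.3471, 1.48)–(0.54, 0, 1.48)  len=0.3694
  (v3,v4,v2) [--+] → (0.09375, 0.5318, 1.48)–(0.41365, 0.3471, 1.48)  len=0.3694
  (v4,v5,v2) [--+] → (-0.27, 0.46765, 1.48)–(0.09375, 0.5318, 1.48)  len=0.3694
  (v5,v6,v2) [--+] → (-0.50745, 0.1847, 1.48)–(-0.27, 0.46765, 1.48)  len=0.3694
  (v6,v7,v2) [--+] → (-0.50745, -0.1847, 1.48)–(-0.50745, 0.1847, 1.48)  len=0.3694
  (v7,v8,v2) [--+] → (-0.27, -0.46765, 1.48)–(-0.50745, -0.1847, 1.48)  len=0.3694
  (v8,v9,v2) [--+] → (0.09375, -0.5318, 1.48)–(-0.27, -0.46765, 1.48)  len=0.3694
  (v9,v10,v2) [--+] → (0.41365, -0.3471, 1.48)–(0.09375, -0.5318, 1.48)  len=0.3694
  (v10,v1,v2) [--+] → (0.54, 0, 1.48)–(0.41365, -0.3471, 1.48)  len=0.3694

Chained into 1 loop(s):
  loop 1: 9 segments, perimeter = 3.3244
Total perimeter = 3.324


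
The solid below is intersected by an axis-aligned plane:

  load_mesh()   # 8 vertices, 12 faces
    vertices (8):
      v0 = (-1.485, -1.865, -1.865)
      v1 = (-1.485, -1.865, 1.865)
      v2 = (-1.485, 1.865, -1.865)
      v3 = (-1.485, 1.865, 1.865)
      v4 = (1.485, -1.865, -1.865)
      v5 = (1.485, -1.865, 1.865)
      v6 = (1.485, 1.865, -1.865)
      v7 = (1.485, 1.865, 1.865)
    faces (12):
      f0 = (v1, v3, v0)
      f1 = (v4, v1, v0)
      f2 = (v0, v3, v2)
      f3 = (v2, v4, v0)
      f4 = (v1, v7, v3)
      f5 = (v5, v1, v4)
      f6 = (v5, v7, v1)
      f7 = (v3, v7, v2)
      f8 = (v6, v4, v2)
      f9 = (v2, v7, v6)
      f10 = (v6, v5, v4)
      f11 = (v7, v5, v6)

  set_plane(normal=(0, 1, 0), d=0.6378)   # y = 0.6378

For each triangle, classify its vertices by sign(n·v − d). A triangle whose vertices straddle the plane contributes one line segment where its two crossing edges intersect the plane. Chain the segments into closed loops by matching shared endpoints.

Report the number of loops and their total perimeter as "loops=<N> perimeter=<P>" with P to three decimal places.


Straddling triangles (8 of 12):
  (v1,v3,v0) [-+-] → (-1.485, 0.6378, 1.865)–(-1.485, 0.6378, 0.6378)  len=1.2272
  (v0,v3,v2) [-++] → (-1.485, 0.6378, 0.6378)–(-1.485, 0.6378, -1.865)  len=2.5028
  (v2,v4,v0) [+--] → (-0.507846, 0.6378, -1.865)–(-1.485, 0.6378, -1.865)  len=0.9772
  (v1,v7,v3) [-++] → (0.507846, 0.6378, 1.865)–(-1.485, 0.6378, 1.865)  len=1.9928
  (v5,v7,v1) [-+-] → (1.485, 0.6378, 1.865)–(0.507846, 0.6378, 1.865)  len=0.9772
  (v6,v4,v2) [+-+] → (1.485, 0.6378, -1.865)–(-0.507846, 0.6378, -1.865)  len=1.9928
  (v6,v5,v4) [+--] → (1.485, 0.6378, -0.6378)–(1.485, 0.6378, -1.865)  len=1.2272
  (v7,v5,v6) [+-+] → (1.485, 0.6378, 1.865)–(1.485, 0.6378, -0.6378)  len=2.5028

Chained into 1 loop(s):
  loop 1: 8 segments, perimeter = 13.4000
Total perimeter = 13.400

loops=1 perimeter=13.400


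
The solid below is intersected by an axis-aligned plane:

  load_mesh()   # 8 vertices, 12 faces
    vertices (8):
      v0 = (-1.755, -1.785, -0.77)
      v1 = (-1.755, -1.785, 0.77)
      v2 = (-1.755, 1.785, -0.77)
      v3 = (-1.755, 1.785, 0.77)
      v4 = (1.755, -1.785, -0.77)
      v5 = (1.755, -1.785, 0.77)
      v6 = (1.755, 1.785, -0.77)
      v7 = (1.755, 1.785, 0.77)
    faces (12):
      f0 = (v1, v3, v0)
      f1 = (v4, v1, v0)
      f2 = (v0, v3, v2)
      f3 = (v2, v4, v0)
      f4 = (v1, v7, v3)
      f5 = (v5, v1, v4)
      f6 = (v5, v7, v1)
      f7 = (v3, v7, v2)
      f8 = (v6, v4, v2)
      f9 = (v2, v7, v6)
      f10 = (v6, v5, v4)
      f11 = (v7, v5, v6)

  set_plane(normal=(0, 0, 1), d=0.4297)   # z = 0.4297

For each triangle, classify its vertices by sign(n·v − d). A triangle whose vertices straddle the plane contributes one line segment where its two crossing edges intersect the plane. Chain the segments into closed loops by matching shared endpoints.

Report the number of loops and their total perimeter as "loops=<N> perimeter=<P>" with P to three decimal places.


Straddling triangles (8 of 12):
  (v1,v3,v0) [++-] → (-1.755, 0.996123, 0.4297)–(-1.755, -1.785, 0.4297)  len=2.7811
  (v4,v1,v0) [-+-] → (-0.979381, -1.785, 0.4297)–(-1.755, -1.785, 0.4297)  len=0.7756
  (v0,v3,v2) [-+-] → (-1.755, 0.996123, 0.4297)–(-1.755, 1.785, 0.4297)  len=0.7889
  (v5,v1,v4) [++-] → (-0.979381, -1.785, 0.4297)–(1.755, -1.785, 0.4297)  len=2.7344
  (v3,v7,v2) [++-] → (0.979381, 1.785, 0.4297)–(-1.755, 1.785, 0.4297)  len=2.7344
  (v2,v7,v6) [-+-] → (0.979381, 1.785, 0.4297)–(1.755, 1.785, 0.4297)  len=0.7756
  (v6,v5,v4) [-+-] → (1.755, -0.996123, 0.4297)–(1.755, -1.785, 0.4297)  len=0.7889
  (v7,v5,v6) [++-] → (1.755, -0.996123, 0.4297)–(1.755, 1.785, 0.4297)  len=2.7811

Chained into 1 loop(s):
  loop 1: 8 segments, perimeter = 14.1600
Total perimeter = 14.160

loops=1 perimeter=14.160


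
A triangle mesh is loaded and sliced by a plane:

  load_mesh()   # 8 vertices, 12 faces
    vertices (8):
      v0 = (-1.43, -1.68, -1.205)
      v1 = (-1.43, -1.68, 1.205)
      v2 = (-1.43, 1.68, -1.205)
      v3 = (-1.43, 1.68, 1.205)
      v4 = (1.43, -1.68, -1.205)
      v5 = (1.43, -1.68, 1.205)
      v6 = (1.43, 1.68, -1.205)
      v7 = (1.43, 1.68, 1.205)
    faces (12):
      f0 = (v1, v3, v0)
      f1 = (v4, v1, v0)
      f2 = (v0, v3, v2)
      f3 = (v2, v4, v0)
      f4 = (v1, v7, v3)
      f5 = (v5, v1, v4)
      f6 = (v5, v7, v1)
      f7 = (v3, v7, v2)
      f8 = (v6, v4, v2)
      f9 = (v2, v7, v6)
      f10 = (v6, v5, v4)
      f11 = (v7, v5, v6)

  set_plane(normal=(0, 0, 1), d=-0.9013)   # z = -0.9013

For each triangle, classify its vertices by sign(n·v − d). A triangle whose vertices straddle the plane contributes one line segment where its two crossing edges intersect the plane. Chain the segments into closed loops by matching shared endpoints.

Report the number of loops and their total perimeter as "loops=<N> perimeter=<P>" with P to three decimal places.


loops=1 perimeter=12.440

Straddling triangles (8 of 12):
  (v1,v3,v0) [++-] → (-1.43, -1.25658, -0.9013)–(-1.43, -1.68, -0.9013)  len=0.4234
  (v4,v1,v0) [-+-] → (1.06959, -1.68, -0.9013)–(-1.43, -1.68, -0.9013)  len=2.4996
  (v0,v3,v2) [-+-] → (-1.43, -1.25658, -0.9013)–(-1.43, 1.68, -0.9013)  len=2.9366
  (v5,v1,v4) [++-] → (1.06959, -1.68, -0.9013)–(1.43, -1.68, -0.9013)  len=0.3604
  (v3,v7,v2) [++-] → (-1.06959, 1.68, -0.9013)–(-1.43, 1.68, -0.9013)  len=0.3604
  (v2,v7,v6) [-+-] → (-1.06959, 1.68, -0.9013)–(1.43, 1.68, -0.9013)  len=2.4996
  (v6,v5,v4) [-+-] → (1.43, 1.25658, -0.9013)–(1.43, -1.68, -0.9013)  len=2.9366
  (v7,v5,v6) [++-] → (1.43, 1.25658, -0.9013)–(1.43, 1.68, -0.9013)  len=0.4234

Chained into 1 loop(s):
  loop 1: 8 segments, perimeter = 12.4400
Total perimeter = 12.440


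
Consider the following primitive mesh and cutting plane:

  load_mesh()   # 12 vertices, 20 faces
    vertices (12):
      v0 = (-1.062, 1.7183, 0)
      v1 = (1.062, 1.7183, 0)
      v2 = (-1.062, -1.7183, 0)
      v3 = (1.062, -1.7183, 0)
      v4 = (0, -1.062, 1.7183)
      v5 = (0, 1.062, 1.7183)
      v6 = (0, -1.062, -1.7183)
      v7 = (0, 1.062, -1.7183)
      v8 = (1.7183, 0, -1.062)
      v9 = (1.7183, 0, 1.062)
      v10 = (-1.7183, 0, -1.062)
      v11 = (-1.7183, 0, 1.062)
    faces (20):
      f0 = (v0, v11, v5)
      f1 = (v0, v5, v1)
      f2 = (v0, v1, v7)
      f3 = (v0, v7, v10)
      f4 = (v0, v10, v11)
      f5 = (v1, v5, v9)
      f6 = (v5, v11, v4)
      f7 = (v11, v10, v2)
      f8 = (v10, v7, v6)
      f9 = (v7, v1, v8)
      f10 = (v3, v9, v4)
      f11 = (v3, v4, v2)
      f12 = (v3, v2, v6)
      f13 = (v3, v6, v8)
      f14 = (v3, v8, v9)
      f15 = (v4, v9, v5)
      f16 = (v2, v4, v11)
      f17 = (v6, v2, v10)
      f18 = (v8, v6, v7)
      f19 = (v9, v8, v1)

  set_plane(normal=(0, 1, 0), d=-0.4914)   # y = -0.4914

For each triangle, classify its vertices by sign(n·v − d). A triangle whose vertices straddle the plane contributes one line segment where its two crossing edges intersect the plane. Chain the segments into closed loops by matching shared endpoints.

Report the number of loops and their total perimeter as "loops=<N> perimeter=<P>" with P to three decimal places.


loops=1 perimeter=10.422

Straddling triangles (10 of 20):
  (v5,v11,v4) [++-] → (-0.923222, -0.4914, 1.36568)–(0, -0.4914, 1.7183)  len=0.9883
  (v11,v10,v2) [++-] → (-1.53061, -0.4914, -0.758289)–(-1.53061, -0.4914, 0.758289)  len=1.5166
  (v10,v7,v6) [++-] → (0, -0.4914, -1.7183)–(-0.923222, -0.4914, -1.36568)  len=0.9883
  (v3,v9,v4) [-+-] → (1.53061, -0.4914, 0.758289)–(0.923222, -0.4914, 1.36568)  len=0.8590
  (v3,v6,v8) [--+] → (0.923222, -0.4914, -1.36568)–(1.53061, -0.4914, -0.758289)  len=0.8590
  (v3,v8,v9) [-++] → (1.53061, -0.4914, -0.758289)–(1.53061, -0.4914, 0.758289)  len=1.5166
  (v4,v9,v5) [-++] → (0.923222, -0.4914, 1.36568)–(0, -0.4914, 1.7183)  len=0.9883
  (v2,v4,v11) [--+] → (-0.923222, -0.4914, 1.36568)–(-1.53061, -0.4914, 0.758289)  len=0.8590
  (v6,v2,v10) [--+] → (-1.53061, -0.4914, -0.758289)–(-0.923222, -0.4914, -1.36568)  len=0.8590
  (v8,v6,v7) [+-+] → (0.923222, -0.4914, -1.36568)–(0, -0.4914, -1.7183)  len=0.9883

Chained into 1 loop(s):
  loop 1: 10 segments, perimeter = 10.4222
Total perimeter = 10.422
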